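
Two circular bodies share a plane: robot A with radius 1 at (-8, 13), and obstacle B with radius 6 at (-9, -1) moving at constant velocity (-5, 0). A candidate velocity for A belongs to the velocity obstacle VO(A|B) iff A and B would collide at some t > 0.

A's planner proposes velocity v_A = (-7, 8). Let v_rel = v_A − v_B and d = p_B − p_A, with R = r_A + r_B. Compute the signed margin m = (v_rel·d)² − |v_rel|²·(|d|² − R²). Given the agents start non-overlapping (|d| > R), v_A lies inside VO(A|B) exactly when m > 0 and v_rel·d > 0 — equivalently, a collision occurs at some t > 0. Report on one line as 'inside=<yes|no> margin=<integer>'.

d = (-1, -14),  |d|² = 197;  R = 1+6 = 7,  c = 197−7² = 148
v_rel = (-2, 8),  |v_rel|² = 68;  v_rel·d = (-2)·(-1) + (8)·(-14) = -110
68·t² + 220·t + 148 = 0  ⇒  m = (-110)² − 68·148 = 2036
m = 2036 > 0,  v_rel·d = -110 < 0  ⇒  outside

inside=no margin=2036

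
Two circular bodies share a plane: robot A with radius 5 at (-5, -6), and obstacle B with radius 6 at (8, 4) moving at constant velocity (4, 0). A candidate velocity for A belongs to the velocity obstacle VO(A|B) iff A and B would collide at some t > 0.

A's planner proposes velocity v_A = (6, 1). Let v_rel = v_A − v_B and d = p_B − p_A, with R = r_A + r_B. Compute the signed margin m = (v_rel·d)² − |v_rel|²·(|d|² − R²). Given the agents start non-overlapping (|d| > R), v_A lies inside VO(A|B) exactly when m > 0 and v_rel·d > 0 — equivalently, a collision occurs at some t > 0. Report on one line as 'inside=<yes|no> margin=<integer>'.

d = (13, 10),  |d|² = 269;  R = 5+6 = 11,  c = 269−11² = 148
v_rel = (2, 1),  |v_rel|² = 5;  v_rel·d = (2)·(13) + (1)·(10) = 36
5·t² − 72·t + 148 = 0  ⇒  m = 36² − 5·148 = 556
m = 556 > 0,  v_rel·d = 36 > 0  ⇒  inside

inside=yes margin=556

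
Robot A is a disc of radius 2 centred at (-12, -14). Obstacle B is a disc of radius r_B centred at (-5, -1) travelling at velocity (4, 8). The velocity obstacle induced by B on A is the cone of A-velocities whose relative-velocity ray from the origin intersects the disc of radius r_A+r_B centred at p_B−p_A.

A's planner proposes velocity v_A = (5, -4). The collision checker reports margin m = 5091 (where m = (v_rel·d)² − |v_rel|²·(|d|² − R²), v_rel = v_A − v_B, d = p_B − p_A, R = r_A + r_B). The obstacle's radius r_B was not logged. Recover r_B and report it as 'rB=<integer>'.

m = 5091
d = (7, 13);  v_rel = (1, -12),  |v_rel|² = 145
v_rel×d = (1)·(13) − (-12)·(7) = 97
since m = R²·145 − 97²:  R² = (9409 + 5091) / 145 = 100
R = √100 = 10  ⇒  r_B = 10 − 2 = 8

rB=8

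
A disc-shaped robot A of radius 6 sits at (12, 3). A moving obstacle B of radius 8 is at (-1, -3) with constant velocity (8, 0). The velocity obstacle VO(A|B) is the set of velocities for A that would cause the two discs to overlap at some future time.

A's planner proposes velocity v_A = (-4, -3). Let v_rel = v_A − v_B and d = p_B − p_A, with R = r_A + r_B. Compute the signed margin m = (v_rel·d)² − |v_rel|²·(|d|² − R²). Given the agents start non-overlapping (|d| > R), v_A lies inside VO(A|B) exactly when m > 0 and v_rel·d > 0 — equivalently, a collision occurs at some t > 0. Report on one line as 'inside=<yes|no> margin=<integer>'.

d = (-13, -6),  |d|² = 205;  R = 6+8 = 14,  c = 205−14² = 9
v_rel = (-12, -3),  |v_rel|² = 153;  v_rel·d = (-12)·(-13) + (-3)·(-6) = 174
153·t² − 348·t + 9 = 0  ⇒  m = 174² − 153·9 = 28899
m = 28899 > 0,  v_rel·d = 174 > 0  ⇒  inside

inside=yes margin=28899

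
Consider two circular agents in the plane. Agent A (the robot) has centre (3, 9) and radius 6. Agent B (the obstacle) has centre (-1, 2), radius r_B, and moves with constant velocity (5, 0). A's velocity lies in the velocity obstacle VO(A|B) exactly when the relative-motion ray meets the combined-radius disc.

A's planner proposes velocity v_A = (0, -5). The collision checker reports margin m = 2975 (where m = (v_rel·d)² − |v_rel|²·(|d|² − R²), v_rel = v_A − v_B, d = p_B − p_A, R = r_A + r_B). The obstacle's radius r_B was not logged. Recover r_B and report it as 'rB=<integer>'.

m = 2975
d = (-4, -7);  v_rel = (-5, -5),  |v_rel|² = 50
v_rel×d = (-5)·(-7) − (-5)·(-4) = 15
since m = R²·50 − 15²:  R² = (225 + 2975) / 50 = 64
R = √64 = 8  ⇒  r_B = 8 − 6 = 2

rB=2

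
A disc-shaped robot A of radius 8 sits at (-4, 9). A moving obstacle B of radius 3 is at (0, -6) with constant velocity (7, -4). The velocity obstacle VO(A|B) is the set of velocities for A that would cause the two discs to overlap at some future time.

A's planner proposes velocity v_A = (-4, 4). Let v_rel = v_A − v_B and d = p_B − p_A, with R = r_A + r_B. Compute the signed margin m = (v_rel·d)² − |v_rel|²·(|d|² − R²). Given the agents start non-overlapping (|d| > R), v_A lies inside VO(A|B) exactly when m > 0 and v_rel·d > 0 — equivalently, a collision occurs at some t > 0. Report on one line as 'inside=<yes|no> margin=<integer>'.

d = (4, -15),  |d|² = 241;  R = 8+3 = 11,  c = 241−11² = 120
v_rel = (-11, 8),  |v_rel|² = 185;  v_rel·d = (-11)·(4) + (8)·(-15) = -164
185·t² + 328·t + 120 = 0  ⇒  m = (-164)² − 185·120 = 4696
m = 4696 > 0,  v_rel·d = -164 < 0  ⇒  outside

inside=no margin=4696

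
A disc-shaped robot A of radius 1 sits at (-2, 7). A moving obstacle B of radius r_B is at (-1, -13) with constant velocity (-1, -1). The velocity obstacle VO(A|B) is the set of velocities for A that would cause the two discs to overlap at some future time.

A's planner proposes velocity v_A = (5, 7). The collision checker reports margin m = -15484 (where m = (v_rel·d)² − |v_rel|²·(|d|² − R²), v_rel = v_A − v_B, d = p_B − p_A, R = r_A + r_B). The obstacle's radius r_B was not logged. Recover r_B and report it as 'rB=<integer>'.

m = -15484
d = (1, -20);  v_rel = (6, 8),  |v_rel|² = 100
v_rel×d = (6)·(-20) − (8)·(1) = -128
since m = R²·100 − (-128)²:  R² = (16384 + -15484) / 100 = 9
R = √9 = 3  ⇒  r_B = 3 − 1 = 2

rB=2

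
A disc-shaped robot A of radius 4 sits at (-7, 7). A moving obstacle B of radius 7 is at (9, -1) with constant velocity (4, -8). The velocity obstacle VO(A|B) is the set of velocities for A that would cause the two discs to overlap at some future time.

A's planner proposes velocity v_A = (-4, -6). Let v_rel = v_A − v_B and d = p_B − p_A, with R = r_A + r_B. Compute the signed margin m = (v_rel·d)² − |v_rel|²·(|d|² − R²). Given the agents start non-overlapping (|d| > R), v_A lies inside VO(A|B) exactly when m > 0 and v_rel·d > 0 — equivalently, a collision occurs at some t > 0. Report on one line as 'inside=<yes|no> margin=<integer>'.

d = (16, -8),  |d|² = 320;  R = 4+7 = 11,  c = 320−11² = 199
v_rel = (-8, 2),  |v_rel|² = 68;  v_rel·d = (-8)·(16) + (2)·(-8) = -144
68·t² + 288·t + 199 = 0  ⇒  m = (-144)² − 68·199 = 7204
m = 7204 > 0,  v_rel·d = -144 < 0  ⇒  outside

inside=no margin=7204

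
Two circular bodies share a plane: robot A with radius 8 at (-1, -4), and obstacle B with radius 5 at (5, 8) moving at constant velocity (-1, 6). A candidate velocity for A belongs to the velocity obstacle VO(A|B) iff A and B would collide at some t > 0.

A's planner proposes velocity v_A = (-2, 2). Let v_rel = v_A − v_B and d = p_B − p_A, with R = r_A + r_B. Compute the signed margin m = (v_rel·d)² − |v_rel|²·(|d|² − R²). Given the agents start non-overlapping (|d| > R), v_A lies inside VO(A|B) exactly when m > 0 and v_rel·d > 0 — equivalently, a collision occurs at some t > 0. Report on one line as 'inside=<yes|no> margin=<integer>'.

d = (6, 12),  |d|² = 180;  R = 8+5 = 13,  c = 180−13² = 11
v_rel = (-1, -4),  |v_rel|² = 17;  v_rel·d = (-1)·(6) + (-4)·(12) = -54
17·t² + 108·t + 11 = 0  ⇒  m = (-54)² − 17·11 = 2729
m = 2729 > 0,  v_rel·d = -54 < 0  ⇒  outside

inside=no margin=2729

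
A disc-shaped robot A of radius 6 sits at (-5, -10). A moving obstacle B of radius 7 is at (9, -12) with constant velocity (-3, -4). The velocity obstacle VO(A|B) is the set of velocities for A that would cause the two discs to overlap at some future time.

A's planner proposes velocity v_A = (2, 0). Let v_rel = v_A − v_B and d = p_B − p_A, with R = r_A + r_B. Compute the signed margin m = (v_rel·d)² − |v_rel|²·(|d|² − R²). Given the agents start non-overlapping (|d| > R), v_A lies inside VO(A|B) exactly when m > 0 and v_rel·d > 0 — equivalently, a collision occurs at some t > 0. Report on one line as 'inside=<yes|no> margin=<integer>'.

d = (14, -2),  |d|² = 200;  R = 6+7 = 13,  c = 200−13² = 31
v_rel = (5, 4),  |v_rel|² = 41;  v_rel·d = (5)·(14) + (4)·(-2) = 62
41·t² − 124·t + 31 = 0  ⇒  m = 62² − 41·31 = 2573
m = 2573 > 0,  v_rel·d = 62 > 0  ⇒  inside

inside=yes margin=2573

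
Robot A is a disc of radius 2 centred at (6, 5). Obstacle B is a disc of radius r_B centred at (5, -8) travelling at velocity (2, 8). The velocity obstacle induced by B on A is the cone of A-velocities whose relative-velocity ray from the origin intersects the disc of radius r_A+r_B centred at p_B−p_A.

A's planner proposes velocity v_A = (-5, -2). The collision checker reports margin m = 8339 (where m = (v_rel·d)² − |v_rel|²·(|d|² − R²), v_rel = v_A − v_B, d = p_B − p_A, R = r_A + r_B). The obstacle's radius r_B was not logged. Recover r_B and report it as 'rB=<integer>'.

m = 8339
d = (-1, -13);  v_rel = (-7, -10),  |v_rel|² = 149
v_rel×d = (-7)·(-13) − (-10)·(-1) = 81
since m = R²·149 − 81²:  R² = (6561 + 8339) / 149 = 100
R = √100 = 10  ⇒  r_B = 10 − 2 = 8

rB=8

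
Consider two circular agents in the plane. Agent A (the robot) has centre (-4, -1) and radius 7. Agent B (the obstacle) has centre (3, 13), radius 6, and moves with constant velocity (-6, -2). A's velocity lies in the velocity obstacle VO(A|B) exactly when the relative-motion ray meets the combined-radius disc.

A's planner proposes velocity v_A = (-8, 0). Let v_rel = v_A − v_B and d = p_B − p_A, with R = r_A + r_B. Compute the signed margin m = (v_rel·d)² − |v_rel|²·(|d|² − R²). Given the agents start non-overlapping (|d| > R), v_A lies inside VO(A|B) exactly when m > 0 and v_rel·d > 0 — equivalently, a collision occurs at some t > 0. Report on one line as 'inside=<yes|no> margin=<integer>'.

d = (7, 14),  |d|² = 245;  R = 7+6 = 13,  c = 245−13² = 76
v_rel = (-2, 2),  |v_rel|² = 8;  v_rel·d = (-2)·(7) + (2)·(14) = 14
8·t² − 28·t + 76 = 0  ⇒  m = 14² − 8·76 = -412
m = -412 < 0,  v_rel·d = 14 > 0  ⇒  outside

inside=no margin=-412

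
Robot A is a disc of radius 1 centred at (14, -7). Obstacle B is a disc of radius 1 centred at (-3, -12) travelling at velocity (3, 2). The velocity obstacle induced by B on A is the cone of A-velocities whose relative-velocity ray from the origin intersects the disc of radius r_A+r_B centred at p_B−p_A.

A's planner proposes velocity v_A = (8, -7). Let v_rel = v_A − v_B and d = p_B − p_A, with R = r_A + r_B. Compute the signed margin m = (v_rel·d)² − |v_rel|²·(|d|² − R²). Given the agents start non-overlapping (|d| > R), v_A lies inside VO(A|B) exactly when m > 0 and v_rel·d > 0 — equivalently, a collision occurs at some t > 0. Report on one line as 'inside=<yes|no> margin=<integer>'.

d = (-17, -5),  |d|² = 314;  R = 1+1 = 2,  c = 314−2² = 310
v_rel = (5, -9),  |v_rel|² = 106;  v_rel·d = (5)·(-17) + (-9)·(-5) = -40
106·t² + 80·t + 310 = 0  ⇒  m = (-40)² − 106·310 = -31260
m = -31260 < 0,  v_rel·d = -40 < 0  ⇒  outside

inside=no margin=-31260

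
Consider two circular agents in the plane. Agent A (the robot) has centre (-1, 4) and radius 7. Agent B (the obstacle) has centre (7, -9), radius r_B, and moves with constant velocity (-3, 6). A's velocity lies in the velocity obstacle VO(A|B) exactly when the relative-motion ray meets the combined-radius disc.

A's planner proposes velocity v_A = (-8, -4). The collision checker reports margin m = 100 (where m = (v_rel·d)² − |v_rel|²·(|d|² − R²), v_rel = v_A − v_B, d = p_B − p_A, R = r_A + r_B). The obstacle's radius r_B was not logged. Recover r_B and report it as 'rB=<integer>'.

m = 100
d = (8, -13);  v_rel = (-5, -10),  |v_rel|² = 125
v_rel×d = (-5)·(-13) − (-10)·(8) = 145
since m = R²·125 − 145²:  R² = (21025 + 100) / 125 = 169
R = √169 = 13  ⇒  r_B = 13 − 7 = 6

rB=6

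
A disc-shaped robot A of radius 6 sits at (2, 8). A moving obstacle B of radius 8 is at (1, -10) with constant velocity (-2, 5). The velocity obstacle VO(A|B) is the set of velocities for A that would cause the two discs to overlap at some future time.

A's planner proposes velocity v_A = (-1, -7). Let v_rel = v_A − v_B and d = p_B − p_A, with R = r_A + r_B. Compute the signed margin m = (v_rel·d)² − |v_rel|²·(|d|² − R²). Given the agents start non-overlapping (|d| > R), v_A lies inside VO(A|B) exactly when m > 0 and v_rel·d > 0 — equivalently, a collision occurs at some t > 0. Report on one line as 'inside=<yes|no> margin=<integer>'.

d = (-1, -18),  |d|² = 325;  R = 6+8 = 14,  c = 325−14² = 129
v_rel = (1, -12),  |v_rel|² = 145;  v_rel·d = (1)·(-1) + (-12)·(-18) = 215
145·t² − 430·t + 129 = 0  ⇒  m = 215² − 145·129 = 27520
m = 27520 > 0,  v_rel·d = 215 > 0  ⇒  inside

inside=yes margin=27520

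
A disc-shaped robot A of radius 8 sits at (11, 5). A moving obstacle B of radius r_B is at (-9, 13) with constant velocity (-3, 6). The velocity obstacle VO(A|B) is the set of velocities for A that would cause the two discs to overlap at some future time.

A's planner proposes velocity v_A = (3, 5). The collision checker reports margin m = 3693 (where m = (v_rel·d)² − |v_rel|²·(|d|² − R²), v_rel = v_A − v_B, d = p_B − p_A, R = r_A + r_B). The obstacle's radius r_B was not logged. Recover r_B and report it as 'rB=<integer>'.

m = 3693
d = (-20, 8);  v_rel = (6, -1),  |v_rel|² = 37
v_rel×d = (6)·(8) − (-1)·(-20) = 28
since m = R²·37 − 28²:  R² = (784 + 3693) / 37 = 121
R = √121 = 11  ⇒  r_B = 11 − 8 = 3

rB=3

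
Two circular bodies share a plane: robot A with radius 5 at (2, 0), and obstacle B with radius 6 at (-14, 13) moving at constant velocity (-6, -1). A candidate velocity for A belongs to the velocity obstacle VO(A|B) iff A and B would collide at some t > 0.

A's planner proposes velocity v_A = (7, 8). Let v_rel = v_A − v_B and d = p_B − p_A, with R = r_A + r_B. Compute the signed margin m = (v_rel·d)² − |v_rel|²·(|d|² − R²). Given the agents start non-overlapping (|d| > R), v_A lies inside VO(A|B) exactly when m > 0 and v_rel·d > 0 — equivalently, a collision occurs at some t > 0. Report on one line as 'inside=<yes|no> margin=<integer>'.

d = (-16, 13),  |d|² = 425;  R = 5+6 = 11,  c = 425−11² = 304
v_rel = (13, 9),  |v_rel|² = 250;  v_rel·d = (13)·(-16) + (9)·(13) = -91
250·t² + 182·t + 304 = 0  ⇒  m = (-91)² − 250·304 = -67719
m = -67719 < 0,  v_rel·d = -91 < 0  ⇒  outside

inside=no margin=-67719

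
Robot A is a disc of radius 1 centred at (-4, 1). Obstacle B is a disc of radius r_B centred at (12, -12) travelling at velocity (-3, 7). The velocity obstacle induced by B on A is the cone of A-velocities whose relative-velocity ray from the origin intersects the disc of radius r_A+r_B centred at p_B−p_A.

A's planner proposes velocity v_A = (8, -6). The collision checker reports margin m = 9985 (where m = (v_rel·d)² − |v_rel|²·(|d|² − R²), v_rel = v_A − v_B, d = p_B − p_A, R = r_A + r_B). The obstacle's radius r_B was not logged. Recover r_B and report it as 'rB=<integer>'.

m = 9985
d = (16, -13);  v_rel = (11, -13),  |v_rel|² = 290
v_rel×d = (11)·(-13) − (-13)·(16) = 65
since m = R²·290 − 65²:  R² = (4225 + 9985) / 290 = 49
R = √49 = 7  ⇒  r_B = 7 − 1 = 6

rB=6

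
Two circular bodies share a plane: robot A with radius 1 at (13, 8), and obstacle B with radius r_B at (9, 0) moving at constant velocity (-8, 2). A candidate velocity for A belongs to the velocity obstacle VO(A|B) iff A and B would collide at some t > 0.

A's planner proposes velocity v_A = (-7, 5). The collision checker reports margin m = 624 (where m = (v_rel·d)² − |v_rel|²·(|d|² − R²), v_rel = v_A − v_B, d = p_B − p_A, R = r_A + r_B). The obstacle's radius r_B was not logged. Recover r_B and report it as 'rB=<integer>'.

m = 624
d = (-4, -8);  v_rel = (1, 3),  |v_rel|² = 10
v_rel×d = (1)·(-8) − (3)·(-4) = 4
since m = R²·10 − 4²:  R² = (16 + 624) / 10 = 64
R = √64 = 8  ⇒  r_B = 8 − 1 = 7

rB=7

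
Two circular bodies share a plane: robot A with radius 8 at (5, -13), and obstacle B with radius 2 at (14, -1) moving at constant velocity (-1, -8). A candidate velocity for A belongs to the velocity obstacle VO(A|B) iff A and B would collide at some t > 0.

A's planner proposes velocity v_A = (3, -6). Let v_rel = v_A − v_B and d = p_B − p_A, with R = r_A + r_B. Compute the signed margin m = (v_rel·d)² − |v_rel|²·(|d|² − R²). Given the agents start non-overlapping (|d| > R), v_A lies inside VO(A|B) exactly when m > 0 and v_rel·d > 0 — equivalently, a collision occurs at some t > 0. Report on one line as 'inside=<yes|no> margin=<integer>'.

d = (9, 12),  |d|² = 225;  R = 8+2 = 10,  c = 225−10² = 125
v_rel = (4, 2),  |v_rel|² = 20;  v_rel·d = (4)·(9) + (2)·(12) = 60
20·t² − 120·t + 125 = 0  ⇒  m = 60² − 20·125 = 1100
m = 1100 > 0,  v_rel·d = 60 > 0  ⇒  inside

inside=yes margin=1100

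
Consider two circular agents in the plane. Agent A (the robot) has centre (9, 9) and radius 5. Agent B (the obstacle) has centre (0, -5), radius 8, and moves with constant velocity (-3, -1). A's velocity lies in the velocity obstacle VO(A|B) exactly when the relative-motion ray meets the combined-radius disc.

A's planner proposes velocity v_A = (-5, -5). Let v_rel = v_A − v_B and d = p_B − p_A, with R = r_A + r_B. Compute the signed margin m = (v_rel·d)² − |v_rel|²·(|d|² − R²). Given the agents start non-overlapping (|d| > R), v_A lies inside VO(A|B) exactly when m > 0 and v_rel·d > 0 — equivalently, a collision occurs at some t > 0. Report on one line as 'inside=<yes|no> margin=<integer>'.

d = (-9, -14),  |d|² = 277;  R = 5+8 = 13,  c = 277−13² = 108
v_rel = (-2, -4),  |v_rel|² = 20;  v_rel·d = (-2)·(-9) + (-4)·(-14) = 74
20·t² − 148·t + 108 = 0  ⇒  m = 74² − 20·108 = 3316
m = 3316 > 0,  v_rel·d = 74 > 0  ⇒  inside

inside=yes margin=3316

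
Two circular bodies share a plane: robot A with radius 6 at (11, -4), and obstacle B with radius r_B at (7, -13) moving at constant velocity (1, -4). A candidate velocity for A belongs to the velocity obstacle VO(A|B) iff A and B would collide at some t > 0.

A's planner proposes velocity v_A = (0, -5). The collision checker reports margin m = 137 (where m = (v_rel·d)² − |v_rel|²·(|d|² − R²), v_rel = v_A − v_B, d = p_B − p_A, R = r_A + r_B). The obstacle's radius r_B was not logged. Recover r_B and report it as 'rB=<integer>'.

m = 137
d = (-4, -9);  v_rel = (-1, -1),  |v_rel|² = 2
v_rel×d = (-1)·(-9) − (-1)·(-4) = 5
since m = R²·2 − 5²:  R² = (25 + 137) / 2 = 81
R = √81 = 9  ⇒  r_B = 9 − 6 = 3

rB=3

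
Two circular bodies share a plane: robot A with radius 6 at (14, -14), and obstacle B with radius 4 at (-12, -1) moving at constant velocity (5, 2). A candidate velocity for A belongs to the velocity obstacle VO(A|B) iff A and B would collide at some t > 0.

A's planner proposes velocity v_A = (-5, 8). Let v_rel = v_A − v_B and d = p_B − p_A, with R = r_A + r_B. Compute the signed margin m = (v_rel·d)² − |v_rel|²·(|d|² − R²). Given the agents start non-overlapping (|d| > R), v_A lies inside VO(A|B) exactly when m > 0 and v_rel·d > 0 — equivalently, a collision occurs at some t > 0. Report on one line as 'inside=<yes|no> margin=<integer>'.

d = (-26, 13),  |d|² = 845;  R = 6+4 = 10,  c = 845−10² = 745
v_rel = (-10, 6),  |v_rel|² = 136;  v_rel·d = (-10)·(-26) + (6)·(13) = 338
136·t² − 676·t + 745 = 0  ⇒  m = 338² − 136·745 = 12924
m = 12924 > 0,  v_rel·d = 338 > 0  ⇒  inside

inside=yes margin=12924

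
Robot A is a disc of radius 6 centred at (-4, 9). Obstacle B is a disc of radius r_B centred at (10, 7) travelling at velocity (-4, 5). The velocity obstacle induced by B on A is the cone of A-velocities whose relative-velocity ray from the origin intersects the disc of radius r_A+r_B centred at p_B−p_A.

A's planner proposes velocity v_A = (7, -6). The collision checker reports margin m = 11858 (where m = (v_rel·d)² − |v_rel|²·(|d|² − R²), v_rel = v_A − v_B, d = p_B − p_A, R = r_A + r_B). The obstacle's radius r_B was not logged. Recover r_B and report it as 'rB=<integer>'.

m = 11858
d = (14, -2);  v_rel = (11, -11),  |v_rel|² = 242
v_rel×d = (11)·(-2) − (-11)·(14) = 132
since m = R²·242 − 132²:  R² = (17424 + 11858) / 242 = 121
R = √121 = 11  ⇒  r_B = 11 − 6 = 5

rB=5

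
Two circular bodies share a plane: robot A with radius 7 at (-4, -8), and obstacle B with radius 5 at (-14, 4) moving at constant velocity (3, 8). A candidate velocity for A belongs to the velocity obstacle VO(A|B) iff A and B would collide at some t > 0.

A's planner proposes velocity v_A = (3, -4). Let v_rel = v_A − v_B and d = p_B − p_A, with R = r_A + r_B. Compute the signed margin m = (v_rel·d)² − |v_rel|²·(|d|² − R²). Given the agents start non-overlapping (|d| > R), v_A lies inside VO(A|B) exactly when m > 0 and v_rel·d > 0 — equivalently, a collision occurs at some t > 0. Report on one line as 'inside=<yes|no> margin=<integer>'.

d = (-10, 12),  |d|² = 244;  R = 7+5 = 12,  c = 244−12² = 100
v_rel = (0, -12),  |v_rel|² = 144;  v_rel·d = (0)·(-10) + (-12)·(12) = -144
144·t² + 288·t + 100 = 0  ⇒  m = (-144)² − 144·100 = 6336
m = 6336 > 0,  v_rel·d = -144 < 0  ⇒  outside

inside=no margin=6336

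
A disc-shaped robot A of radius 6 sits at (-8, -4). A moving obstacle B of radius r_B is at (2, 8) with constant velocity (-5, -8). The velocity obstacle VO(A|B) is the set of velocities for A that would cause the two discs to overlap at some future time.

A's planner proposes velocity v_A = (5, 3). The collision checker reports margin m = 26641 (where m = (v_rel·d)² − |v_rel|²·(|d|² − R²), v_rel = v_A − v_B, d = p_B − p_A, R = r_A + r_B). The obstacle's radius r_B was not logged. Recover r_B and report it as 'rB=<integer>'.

m = 26641
d = (10, 12);  v_rel = (10, 11),  |v_rel|² = 221
v_rel×d = (10)·(12) − (11)·(10) = 10
since m = R²·221 − 10²:  R² = (100 + 26641) / 221 = 121
R = √121 = 11  ⇒  r_B = 11 − 6 = 5

rB=5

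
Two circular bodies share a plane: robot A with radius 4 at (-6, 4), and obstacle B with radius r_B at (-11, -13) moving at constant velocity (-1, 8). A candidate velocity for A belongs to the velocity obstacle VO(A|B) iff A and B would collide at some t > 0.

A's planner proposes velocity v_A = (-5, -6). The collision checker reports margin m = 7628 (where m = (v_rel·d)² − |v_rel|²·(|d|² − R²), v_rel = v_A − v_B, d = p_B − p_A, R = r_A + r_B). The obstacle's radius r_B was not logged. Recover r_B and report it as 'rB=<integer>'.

m = 7628
d = (-5, -17);  v_rel = (-4, -14),  |v_rel|² = 212
v_rel×d = (-4)·(-17) − (-14)·(-5) = -2
since m = R²·212 − (-2)²:  R² = (4 + 7628) / 212 = 36
R = √36 = 6  ⇒  r_B = 6 − 4 = 2

rB=2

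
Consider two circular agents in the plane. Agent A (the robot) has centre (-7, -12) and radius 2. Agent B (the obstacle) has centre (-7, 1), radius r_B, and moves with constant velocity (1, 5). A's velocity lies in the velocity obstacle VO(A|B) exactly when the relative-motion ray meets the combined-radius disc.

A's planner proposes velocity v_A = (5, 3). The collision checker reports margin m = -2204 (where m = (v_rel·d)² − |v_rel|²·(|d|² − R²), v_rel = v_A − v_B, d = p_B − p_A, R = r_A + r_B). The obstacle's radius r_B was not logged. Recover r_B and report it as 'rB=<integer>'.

m = -2204
d = (0, 13);  v_rel = (4, -2),  |v_rel|² = 20
v_rel×d = (4)·(13) − (-2)·(0) = 52
since m = R²·20 − 52²:  R² = (2704 + -2204) / 20 = 25
R = √25 = 5  ⇒  r_B = 5 − 2 = 3

rB=3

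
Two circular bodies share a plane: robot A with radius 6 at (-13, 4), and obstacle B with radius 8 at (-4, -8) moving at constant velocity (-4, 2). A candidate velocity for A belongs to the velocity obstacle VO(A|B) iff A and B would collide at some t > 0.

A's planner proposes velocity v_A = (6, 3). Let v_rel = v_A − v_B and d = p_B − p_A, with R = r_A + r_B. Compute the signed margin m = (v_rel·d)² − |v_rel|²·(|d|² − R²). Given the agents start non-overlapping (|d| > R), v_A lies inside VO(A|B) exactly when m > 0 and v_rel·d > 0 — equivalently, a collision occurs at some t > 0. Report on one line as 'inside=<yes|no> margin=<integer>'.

d = (9, -12),  |d|² = 225;  R = 6+8 = 14,  c = 225−14² = 29
v_rel = (10, 1),  |v_rel|² = 101;  v_rel·d = (10)·(9) + (1)·(-12) = 78
101·t² − 156·t + 29 = 0  ⇒  m = 78² − 101·29 = 3155
m = 3155 > 0,  v_rel·d = 78 > 0  ⇒  inside

inside=yes margin=3155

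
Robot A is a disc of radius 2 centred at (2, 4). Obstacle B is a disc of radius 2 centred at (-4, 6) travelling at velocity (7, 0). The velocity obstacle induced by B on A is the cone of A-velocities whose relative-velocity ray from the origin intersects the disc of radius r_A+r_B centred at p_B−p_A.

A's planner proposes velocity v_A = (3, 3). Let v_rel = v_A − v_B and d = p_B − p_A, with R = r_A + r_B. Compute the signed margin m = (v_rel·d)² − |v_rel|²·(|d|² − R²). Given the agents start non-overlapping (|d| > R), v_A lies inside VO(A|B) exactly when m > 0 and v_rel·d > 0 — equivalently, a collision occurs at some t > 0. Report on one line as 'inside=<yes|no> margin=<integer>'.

d = (-6, 2),  |d|² = 40;  R = 2+2 = 4,  c = 40−4² = 24
v_rel = (-4, 3),  |v_rel|² = 25;  v_rel·d = (-4)·(-6) + (3)·(2) = 30
25·t² − 60·t + 24 = 0  ⇒  m = 30² − 25·24 = 300
m = 300 > 0,  v_rel·d = 30 > 0  ⇒  inside

inside=yes margin=300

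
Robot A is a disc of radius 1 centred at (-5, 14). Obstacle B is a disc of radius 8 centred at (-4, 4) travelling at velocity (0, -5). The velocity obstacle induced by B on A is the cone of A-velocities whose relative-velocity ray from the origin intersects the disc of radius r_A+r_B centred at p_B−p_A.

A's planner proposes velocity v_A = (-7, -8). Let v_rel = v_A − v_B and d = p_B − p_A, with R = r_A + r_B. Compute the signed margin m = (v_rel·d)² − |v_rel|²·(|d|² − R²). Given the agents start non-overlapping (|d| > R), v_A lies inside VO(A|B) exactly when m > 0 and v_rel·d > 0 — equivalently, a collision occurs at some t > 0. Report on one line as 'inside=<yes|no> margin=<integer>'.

d = (1, -10),  |d|² = 101;  R = 1+8 = 9,  c = 101−9² = 20
v_rel = (-7, -3),  |v_rel|² = 58;  v_rel·d = (-7)·(1) + (-3)·(-10) = 23
58·t² − 46·t + 20 = 0  ⇒  m = 23² − 58·20 = -631
m = -631 < 0,  v_rel·d = 23 > 0  ⇒  outside

inside=no margin=-631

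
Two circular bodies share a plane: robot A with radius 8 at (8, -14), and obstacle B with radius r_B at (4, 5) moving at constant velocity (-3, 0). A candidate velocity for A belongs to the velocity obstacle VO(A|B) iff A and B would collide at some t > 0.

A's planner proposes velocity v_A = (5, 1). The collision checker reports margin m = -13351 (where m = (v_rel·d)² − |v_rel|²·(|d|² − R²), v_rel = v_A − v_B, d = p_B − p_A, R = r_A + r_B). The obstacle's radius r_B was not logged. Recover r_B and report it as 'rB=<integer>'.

m = -13351
d = (-4, 19);  v_rel = (8, 1),  |v_rel|² = 65
v_rel×d = (8)·(19) − (1)·(-4) = 156
since m = R²·65 − 156²:  R² = (24336 + -13351) / 65 = 169
R = √169 = 13  ⇒  r_B = 13 − 8 = 5

rB=5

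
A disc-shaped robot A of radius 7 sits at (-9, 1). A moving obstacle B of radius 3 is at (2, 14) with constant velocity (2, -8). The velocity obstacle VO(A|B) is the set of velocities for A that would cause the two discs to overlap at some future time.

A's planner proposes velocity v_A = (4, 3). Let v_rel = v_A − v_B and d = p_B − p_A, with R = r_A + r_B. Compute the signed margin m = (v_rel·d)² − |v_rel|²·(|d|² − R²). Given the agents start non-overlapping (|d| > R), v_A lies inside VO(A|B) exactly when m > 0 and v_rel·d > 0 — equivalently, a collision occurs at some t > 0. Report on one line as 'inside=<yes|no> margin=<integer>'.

d = (11, 13),  |d|² = 290;  R = 7+3 = 10,  c = 290−10² = 190
v_rel = (2, 11),  |v_rel|² = 125;  v_rel·d = (2)·(11) + (11)·(13) = 165
125·t² − 330·t + 190 = 0  ⇒  m = 165² − 125·190 = 3475
m = 3475 > 0,  v_rel·d = 165 > 0  ⇒  inside

inside=yes margin=3475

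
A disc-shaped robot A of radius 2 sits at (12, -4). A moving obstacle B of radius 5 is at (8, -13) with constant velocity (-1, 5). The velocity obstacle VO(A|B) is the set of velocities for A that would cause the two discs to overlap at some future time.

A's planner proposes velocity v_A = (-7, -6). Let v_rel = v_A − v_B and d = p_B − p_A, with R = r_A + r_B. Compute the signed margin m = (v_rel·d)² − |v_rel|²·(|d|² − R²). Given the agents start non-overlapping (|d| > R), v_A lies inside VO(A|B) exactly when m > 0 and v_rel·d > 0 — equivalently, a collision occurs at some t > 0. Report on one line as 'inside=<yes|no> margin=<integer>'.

d = (-4, -9),  |d|² = 97;  R = 2+5 = 7,  c = 97−7² = 48
v_rel = (-6, -11),  |v_rel|² = 157;  v_rel·d = (-6)·(-4) + (-11)·(-9) = 123
157·t² − 246·t + 48 = 0  ⇒  m = 123² − 157·48 = 7593
m = 7593 > 0,  v_rel·d = 123 > 0  ⇒  inside

inside=yes margin=7593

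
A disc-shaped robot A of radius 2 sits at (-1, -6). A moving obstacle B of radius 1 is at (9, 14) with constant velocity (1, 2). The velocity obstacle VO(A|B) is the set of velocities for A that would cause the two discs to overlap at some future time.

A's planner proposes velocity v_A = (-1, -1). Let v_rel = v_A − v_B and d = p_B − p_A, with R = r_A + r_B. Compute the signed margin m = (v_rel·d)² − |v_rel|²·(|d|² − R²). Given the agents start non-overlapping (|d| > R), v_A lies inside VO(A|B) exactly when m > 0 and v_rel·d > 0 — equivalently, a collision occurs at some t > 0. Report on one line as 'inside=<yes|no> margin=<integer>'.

d = (10, 20),  |d|² = 500;  R = 2+1 = 3,  c = 500−3² = 491
v_rel = (-2, -3),  |v_rel|² = 13;  v_rel·d = (-2)·(10) + (-3)·(20) = -80
13·t² + 160·t + 491 = 0  ⇒  m = (-80)² − 13·491 = 17
m = 17 > 0,  v_rel·d = -80 < 0  ⇒  outside

inside=no margin=17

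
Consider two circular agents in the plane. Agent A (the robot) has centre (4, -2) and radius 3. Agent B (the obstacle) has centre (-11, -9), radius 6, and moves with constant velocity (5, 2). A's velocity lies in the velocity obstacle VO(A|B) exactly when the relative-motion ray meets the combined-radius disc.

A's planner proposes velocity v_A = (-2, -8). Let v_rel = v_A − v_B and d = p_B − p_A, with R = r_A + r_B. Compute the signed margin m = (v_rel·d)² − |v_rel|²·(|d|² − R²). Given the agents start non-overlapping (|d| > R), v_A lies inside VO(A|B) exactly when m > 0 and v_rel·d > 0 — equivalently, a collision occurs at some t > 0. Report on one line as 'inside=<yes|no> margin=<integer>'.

d = (-15, -7),  |d|² = 274;  R = 3+6 = 9,  c = 274−9² = 193
v_rel = (-7, -10),  |v_rel|² = 149;  v_rel·d = (-7)·(-15) + (-10)·(-7) = 175
149·t² − 350·t + 193 = 0  ⇒  m = 175² − 149·193 = 1868
m = 1868 > 0,  v_rel·d = 175 > 0  ⇒  inside

inside=yes margin=1868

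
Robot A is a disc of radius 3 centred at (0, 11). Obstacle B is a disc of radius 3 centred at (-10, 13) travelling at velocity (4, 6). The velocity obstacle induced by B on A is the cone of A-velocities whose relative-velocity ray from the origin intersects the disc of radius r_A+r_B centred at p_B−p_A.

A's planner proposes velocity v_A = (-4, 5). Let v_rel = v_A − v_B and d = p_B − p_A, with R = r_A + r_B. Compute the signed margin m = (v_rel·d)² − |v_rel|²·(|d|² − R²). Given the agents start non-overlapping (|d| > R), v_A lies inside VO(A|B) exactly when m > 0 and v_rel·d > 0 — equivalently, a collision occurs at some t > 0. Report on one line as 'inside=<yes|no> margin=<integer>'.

d = (-10, 2),  |d|² = 104;  R = 3+3 = 6,  c = 104−6² = 68
v_rel = (-8, -1),  |v_rel|² = 65;  v_rel·d = (-8)·(-10) + (-1)·(2) = 78
65·t² − 156·t + 68 = 0  ⇒  m = 78² − 65·68 = 1664
m = 1664 > 0,  v_rel·d = 78 > 0  ⇒  inside

inside=yes margin=1664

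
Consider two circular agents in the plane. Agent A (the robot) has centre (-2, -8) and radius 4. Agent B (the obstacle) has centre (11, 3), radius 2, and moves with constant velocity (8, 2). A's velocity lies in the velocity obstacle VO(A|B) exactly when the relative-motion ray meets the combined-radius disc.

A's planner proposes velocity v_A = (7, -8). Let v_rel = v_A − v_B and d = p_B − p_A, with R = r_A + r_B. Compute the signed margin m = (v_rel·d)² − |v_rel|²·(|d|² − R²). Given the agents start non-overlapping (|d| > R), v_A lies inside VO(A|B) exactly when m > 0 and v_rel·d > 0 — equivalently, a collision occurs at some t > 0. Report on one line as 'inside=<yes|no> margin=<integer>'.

d = (13, 11),  |d|² = 290;  R = 4+2 = 6,  c = 290−6² = 254
v_rel = (-1, -10),  |v_rel|² = 101;  v_rel·d = (-1)·(13) + (-10)·(11) = -123
101·t² + 246·t + 254 = 0  ⇒  m = (-123)² − 101·254 = -10525
m = -10525 < 0,  v_rel·d = -123 < 0  ⇒  outside

inside=no margin=-10525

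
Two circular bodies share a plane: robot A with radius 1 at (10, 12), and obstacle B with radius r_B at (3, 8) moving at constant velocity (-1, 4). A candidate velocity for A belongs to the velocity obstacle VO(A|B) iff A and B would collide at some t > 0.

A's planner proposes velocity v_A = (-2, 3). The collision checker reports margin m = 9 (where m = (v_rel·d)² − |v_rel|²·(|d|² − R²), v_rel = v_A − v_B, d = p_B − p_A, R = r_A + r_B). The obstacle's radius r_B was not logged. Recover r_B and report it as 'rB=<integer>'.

m = 9
d = (-7, -4);  v_rel = (-1, -1),  |v_rel|² = 2
v_rel×d = (-1)·(-4) − (-1)·(-7) = -3
since m = R²·2 − (-3)²:  R² = (9 + 9) / 2 = 9
R = √9 = 3  ⇒  r_B = 3 − 1 = 2

rB=2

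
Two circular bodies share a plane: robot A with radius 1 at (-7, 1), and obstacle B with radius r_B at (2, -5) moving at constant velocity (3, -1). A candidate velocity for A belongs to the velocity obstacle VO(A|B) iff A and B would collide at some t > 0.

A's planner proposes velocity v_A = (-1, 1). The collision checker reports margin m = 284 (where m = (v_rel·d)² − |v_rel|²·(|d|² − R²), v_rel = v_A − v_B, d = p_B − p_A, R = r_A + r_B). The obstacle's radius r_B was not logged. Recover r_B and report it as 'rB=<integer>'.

m = 284
d = (9, -6);  v_rel = (-4, 2),  |v_rel|² = 20
v_rel×d = (-4)·(-6) − (2)·(9) = 6
since m = R²·20 − 6²:  R² = (36 + 284) / 20 = 16
R = √16 = 4  ⇒  r_B = 4 − 1 = 3

rB=3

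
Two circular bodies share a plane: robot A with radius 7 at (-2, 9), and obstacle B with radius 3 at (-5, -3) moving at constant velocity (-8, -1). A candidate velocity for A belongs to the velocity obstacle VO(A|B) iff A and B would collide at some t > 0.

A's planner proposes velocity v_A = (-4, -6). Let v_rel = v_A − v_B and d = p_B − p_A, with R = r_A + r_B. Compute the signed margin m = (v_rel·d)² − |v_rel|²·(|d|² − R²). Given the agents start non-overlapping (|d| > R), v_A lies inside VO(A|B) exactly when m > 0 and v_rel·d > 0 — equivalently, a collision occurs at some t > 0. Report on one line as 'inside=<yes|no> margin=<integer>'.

d = (-3, -12),  |d|² = 153;  R = 7+3 = 10,  c = 153−10² = 53
v_rel = (4, -5),  |v_rel|² = 41;  v_rel·d = (4)·(-3) + (-5)·(-12) = 48
41·t² − 96·t + 53 = 0  ⇒  m = 48² − 41·53 = 131
m = 131 > 0,  v_rel·d = 48 > 0  ⇒  inside

inside=yes margin=131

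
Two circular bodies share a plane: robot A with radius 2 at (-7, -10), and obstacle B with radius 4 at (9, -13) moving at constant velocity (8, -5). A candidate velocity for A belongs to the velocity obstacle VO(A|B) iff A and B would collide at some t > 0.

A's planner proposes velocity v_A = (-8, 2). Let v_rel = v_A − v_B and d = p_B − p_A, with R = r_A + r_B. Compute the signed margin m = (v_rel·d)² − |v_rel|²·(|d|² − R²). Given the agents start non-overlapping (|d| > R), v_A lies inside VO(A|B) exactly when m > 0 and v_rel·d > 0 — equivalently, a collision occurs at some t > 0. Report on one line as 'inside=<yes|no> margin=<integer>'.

d = (16, -3),  |d|² = 265;  R = 2+4 = 6,  c = 265−6² = 229
v_rel = (-16, 7),  |v_rel|² = 305;  v_rel·d = (-16)·(16) + (7)·(-3) = -277
305·t² + 554·t + 229 = 0  ⇒  m = (-277)² − 305·229 = 6884
m = 6884 > 0,  v_rel·d = -277 < 0  ⇒  outside

inside=no margin=6884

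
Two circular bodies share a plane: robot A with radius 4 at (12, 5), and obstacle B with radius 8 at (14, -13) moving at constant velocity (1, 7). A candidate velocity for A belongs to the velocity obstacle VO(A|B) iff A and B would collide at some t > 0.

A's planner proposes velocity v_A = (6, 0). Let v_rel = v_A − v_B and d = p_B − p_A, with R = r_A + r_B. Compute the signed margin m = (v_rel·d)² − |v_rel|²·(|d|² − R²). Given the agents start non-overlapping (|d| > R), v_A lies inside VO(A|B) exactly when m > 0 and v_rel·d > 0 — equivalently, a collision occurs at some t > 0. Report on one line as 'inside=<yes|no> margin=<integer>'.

d = (2, -18),  |d|² = 328;  R = 4+8 = 12,  c = 328−12² = 184
v_rel = (5, -7),  |v_rel|² = 74;  v_rel·d = (5)·(2) + (-7)·(-18) = 136
74·t² − 272·t + 184 = 0  ⇒  m = 136² − 74·184 = 4880
m = 4880 > 0,  v_rel·d = 136 > 0  ⇒  inside

inside=yes margin=4880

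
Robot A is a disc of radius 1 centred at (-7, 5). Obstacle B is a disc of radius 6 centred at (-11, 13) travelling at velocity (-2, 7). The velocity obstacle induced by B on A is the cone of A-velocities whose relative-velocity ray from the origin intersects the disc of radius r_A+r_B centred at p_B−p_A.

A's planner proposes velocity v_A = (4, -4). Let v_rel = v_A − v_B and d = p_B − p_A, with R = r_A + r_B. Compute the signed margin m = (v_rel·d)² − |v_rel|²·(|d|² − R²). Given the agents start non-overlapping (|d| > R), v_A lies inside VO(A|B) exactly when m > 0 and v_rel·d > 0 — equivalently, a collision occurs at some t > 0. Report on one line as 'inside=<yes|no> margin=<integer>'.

d = (-4, 8),  |d|² = 80;  R = 1+6 = 7,  c = 80−7² = 31
v_rel = (6, -11),  |v_rel|² = 157;  v_rel·d = (6)·(-4) + (-11)·(8) = -112
157·t² + 224·t + 31 = 0  ⇒  m = (-112)² − 157·31 = 7677
m = 7677 > 0,  v_rel·d = -112 < 0  ⇒  outside

inside=no margin=7677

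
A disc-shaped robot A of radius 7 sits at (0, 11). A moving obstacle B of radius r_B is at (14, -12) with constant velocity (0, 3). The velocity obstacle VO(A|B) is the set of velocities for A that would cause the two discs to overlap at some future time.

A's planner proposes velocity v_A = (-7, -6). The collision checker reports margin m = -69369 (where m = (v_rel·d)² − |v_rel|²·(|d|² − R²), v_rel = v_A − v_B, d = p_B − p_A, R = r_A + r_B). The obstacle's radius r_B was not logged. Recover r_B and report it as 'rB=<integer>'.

m = -69369
d = (14, -23);  v_rel = (-7, -9),  |v_rel|² = 130
v_rel×d = (-7)·(-23) − (-9)·(14) = 287
since m = R²·130 − 287²:  R² = (82369 + -69369) / 130 = 100
R = √100 = 10  ⇒  r_B = 10 − 7 = 3

rB=3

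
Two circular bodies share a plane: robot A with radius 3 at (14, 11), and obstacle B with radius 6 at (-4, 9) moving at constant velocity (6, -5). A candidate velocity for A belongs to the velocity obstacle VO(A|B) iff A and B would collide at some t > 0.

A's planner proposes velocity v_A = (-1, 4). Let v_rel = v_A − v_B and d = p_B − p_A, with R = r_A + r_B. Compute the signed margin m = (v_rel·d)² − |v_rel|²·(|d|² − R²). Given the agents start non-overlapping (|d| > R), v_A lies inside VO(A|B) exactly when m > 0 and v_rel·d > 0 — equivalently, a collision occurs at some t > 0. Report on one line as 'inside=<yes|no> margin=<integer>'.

d = (-18, -2),  |d|² = 328;  R = 3+6 = 9,  c = 328−9² = 247
v_rel = (-7, 9),  |v_rel|² = 130;  v_rel·d = (-7)·(-18) + (9)·(-2) = 108
130·t² − 216·t + 247 = 0  ⇒  m = 108² − 130·247 = -20446
m = -20446 < 0,  v_rel·d = 108 > 0  ⇒  outside

inside=no margin=-20446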